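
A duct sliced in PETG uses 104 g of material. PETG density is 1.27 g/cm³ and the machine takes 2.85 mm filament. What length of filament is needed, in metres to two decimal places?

Extruded volume: 104/1.27 = 81.8898 cm³ (81889.8 mm³).
Cross-section of 2.85 mm filament: π·(2.85/2)² = 6.3794 mm².
L = V/A = 81889.8/6.3794 = 12836.6 mm → 12.84 m.

12.84 m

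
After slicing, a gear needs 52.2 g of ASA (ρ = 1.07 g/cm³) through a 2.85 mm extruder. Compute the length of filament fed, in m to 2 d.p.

Extruded volume: 52.2/1.07 = 48.785 cm³ (48785 mm³).
Cross-section of 2.85 mm filament: π·(2.85/2)² = 6.3794 mm².
Length = 48785 / 6.3794 = 7647.27 mm = 7.65 m.

7.65 m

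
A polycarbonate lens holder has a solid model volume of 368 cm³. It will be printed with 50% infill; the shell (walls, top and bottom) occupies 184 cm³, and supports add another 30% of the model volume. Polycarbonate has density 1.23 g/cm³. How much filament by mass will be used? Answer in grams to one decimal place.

Interior volume = 368 − 184 = 184 cm³.
Infill volume: 0.50 × 184 → 92 cm³.
Support = 0.30 × 368, so 110.4 cm³.
Total printed volume = 184 + 92 + 110.4, so 386.4 cm³.
Mass = 386.4 × 1.23, so 475.272 g.

475.3 g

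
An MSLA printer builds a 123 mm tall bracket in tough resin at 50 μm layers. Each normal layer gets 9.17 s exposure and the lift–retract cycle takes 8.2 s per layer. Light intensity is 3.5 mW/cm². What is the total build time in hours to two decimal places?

11.87 hours

Layers = ⌈123/0.05⌉ = 2460.
Cycle time: 9.17 + 8.2 → 17.37 s.
Build time: 2460 × 17.37 s = 42730.2 s, i.e. 11.87 hours.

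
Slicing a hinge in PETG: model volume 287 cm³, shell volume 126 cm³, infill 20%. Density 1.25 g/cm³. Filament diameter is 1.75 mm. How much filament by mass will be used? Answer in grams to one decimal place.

197.8 g

Volume inside the shell: 287 − 126 → 161 cm³.
Infill volume: 0.20 × 161 → 32.2 cm³.
Total printed volume = 126 + 32.2, so 158.2 cm³.
Mass = 158.2 × 1.25 = 197.75 g.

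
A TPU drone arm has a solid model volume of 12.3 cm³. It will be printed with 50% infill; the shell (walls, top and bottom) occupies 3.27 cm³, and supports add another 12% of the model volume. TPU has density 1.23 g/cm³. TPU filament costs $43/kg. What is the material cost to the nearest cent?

Volume inside the shell: 12.3 − 3.27 → 9.03 cm³.
Infill deposited = 0.50 × 9.03, so 4.515 cm³.
Support = 0.12 × 12.3, so 1.476 cm³.
Total extruded: 3.27 + 4.515 + 1.476 → 9.261 cm³.
Mass = 9.261 × 1.23, so 11.39103 g.
At $43/kg: 11.39103/1000 × 43 = $0.49.

$0.49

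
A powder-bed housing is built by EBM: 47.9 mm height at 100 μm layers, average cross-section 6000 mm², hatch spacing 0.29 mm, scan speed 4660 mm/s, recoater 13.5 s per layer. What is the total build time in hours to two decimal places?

2.39 hours

Number of layers: 47.9 / 0.1 → 479 (rounded up).
Per-layer scan distance = 6000 / 0.29 = 20689.7 mm.
Per-layer scan time: 20689.7 / 4660 → 4.4398 s.
Layer cycle = 4.4398 + 13.5, so 17.9398 s.
Total: 479 × 17.9398 s = 8593.1642 s → 2.39 hours.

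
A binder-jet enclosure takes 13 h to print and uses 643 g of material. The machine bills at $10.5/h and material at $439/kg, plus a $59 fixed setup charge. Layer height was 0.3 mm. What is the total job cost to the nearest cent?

$477.78

Time charge: 10.5 × 13 → $136.50.
Material cost = 439 × 643/1000 = $282.277.
Total = 136.50 + 282.277 + 59 = 477.777 ≈ $477.78.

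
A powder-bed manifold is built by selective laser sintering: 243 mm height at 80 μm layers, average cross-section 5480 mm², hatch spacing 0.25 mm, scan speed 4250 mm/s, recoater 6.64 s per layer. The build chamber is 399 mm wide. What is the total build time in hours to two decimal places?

Layer count = ceil(243 / 0.08) = 3038.
Hatch length per layer = 5480 / 0.25 = 21920 mm.
Laser time per layer = 21920 / 4250 = 5.1576 s.
Per-layer time = 5.1576 + 6.64 = 11.7976 s.
3038 layers × 11.7976 s/layer = 35841.1088 s, i.e. 9.96 hours.

9.96 hours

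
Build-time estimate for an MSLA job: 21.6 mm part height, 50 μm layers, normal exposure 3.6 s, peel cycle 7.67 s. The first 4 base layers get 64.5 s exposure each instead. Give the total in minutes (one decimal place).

Layer count = ceil(21.6 / 0.05) = 432.
Base layers = 4 × (64.5 + 7.67), so 288.68 s.
Remaining layers = 428 × (3.6 + 7.67) = 4823.56 s.
Total = 288.68 + 4823.56 = 5112.24 s = 85.2 minutes.

85.2 minutes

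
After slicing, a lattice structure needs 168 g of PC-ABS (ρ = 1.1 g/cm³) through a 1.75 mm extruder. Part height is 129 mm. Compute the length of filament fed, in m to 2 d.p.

63.50 m

Volume = 168 g / 1.1 g·cm⁻³ = 152.7273 cm³ = 152727.3 mm³.
Cross-section of 1.75 mm filament: π·(1.75/2)² = 2.4053 mm².
L = V/A = 152727.3/2.4053 = 63496.15 mm → 63.50 m.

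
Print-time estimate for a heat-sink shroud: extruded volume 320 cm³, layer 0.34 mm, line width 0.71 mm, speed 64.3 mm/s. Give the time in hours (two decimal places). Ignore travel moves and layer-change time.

5.73 hours

Extrusion cross-section = 0.34 × 0.71, so 0.2414 mm².
Toolpath length = 320 cm³ / 0.2414 mm² = 320000 / 0.2414 = 1325600.7 mm.
Print-move time = 1325600.7 / 64.3 = 20615.9 s.
In the requested units: 20615.9 s = 5.73 hours.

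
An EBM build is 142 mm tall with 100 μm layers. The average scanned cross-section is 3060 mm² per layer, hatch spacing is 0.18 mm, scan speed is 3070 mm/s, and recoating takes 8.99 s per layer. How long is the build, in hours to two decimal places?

5.73 hours

Layers = ⌈142/0.1⌉ = 1420.
Hatch length per layer: 3060 / 0.18 → 17000 mm.
Per-layer scan time = 17000 / 3070, so 5.5375 s.
Per-layer time = 5.5375 + 8.99 = 14.5275 s.
1420 layers × 14.5275 s/layer = 20629.05 s, i.e. 5.73 hours.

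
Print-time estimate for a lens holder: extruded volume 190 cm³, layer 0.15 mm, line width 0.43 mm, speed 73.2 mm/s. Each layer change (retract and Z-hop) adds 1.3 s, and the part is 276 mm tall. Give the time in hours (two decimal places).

Line area = 0.15 × 0.43 = 0.0645 mm².
Path length: 190000 mm³ / 0.0645 mm² → 2945736.4 mm.
Time extruding = 2945736.4 / 73.2 = 40242.3 s.
Number of layers: 276 / 0.15 → 1840 (rounded up).
Layer-change overhead: 1840 × 1.3 → 2392 s.
Total = 40242.3 + 2392 = 42634.3 s = 11.84 hours.

11.84 hours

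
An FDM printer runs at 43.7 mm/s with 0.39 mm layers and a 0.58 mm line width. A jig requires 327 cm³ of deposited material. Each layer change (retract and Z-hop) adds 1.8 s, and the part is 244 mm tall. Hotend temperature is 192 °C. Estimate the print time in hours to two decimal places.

Extrusion cross-section = 0.39 × 0.58, so 0.2262 mm².
Total extruded path = 327000/0.2262 = 1445623.3 mm.
Time extruding = 1445623.3 / 43.7 = 33080.6 s.
Layers = ⌈244/0.39⌉ = 626.
Z-hop total: 626 × 1.8 → 1126.8 s.
Altogether 33080.6 + 1126.8 = 34207.4 s, i.e. 9.50 hours.

9.50 hours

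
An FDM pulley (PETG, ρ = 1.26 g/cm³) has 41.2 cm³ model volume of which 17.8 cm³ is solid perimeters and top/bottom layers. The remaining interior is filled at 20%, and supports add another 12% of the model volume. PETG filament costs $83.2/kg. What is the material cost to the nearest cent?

Infill region = 41.2 − 17.8 = 23.4 cm³.
Infill volume: 0.20 × 23.4 → 4.68 cm³.
Support = 0.12 × 41.2 = 4.944 cm³.
Deposited volume = 17.8 + 4.68 + 4.944, so 27.424 cm³.
Mass = 27.424 × 1.26, so 34.55424 g.
Cost = 34.55424 g / 1000 × $83.2/kg = $2.87.

$2.87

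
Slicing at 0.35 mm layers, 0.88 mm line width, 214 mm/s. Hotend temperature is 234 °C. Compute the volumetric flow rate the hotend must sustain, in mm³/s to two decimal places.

Bead cross-section = 0.35 × 0.88 = 0.308 mm².
Q = v·A = 214 × 0.308 = 65.91 mm³/s.

65.91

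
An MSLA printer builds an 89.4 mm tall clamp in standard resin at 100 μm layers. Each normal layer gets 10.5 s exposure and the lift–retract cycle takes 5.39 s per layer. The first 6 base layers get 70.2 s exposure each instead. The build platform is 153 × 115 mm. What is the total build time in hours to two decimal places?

4.05 hours

Layers = ⌈89.4/0.1⌉ = 894.
Base layers = 6 × (70.2 + 5.39) = 453.54 s.
Regular layers = 888 × (10.5 + 5.39), so 14110.32 s.
Total = 453.54 + 14110.32 = 14563.86 s = 4.05 hours.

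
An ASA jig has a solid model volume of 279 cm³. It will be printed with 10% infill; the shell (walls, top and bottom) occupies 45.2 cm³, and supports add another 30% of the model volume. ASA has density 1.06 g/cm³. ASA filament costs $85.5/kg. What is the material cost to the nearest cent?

Interior volume: 279 − 45.2 → 233.8 cm³.
Infill deposited: 0.10 × 233.8 → 23.38 cm³.
Support: 0.30 × 279 → 83.7 cm³.
Deposited volume = 45.2 + 23.38 + 83.7 = 152.28 cm³.
Mass = 152.28 × 1.06, so 161.4168 g.
At $85.5/kg: 161.4168/1000 × 85.5 = $13.80.

$13.80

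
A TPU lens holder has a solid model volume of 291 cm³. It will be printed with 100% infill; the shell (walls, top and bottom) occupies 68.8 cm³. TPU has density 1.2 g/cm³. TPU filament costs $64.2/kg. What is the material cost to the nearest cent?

$22.42

Infill region = 291 − 68.8 = 222.2 cm³.
Infill volume = 1.00 × 222.2, so 222.2 cm³.
Total extruded: 68.8 + 222.2 → 291 cm³.
Mass = 291 × 1.2 = 349.2 g.
Cost = 349.2 g / 1000 × $64.2/kg = $22.42.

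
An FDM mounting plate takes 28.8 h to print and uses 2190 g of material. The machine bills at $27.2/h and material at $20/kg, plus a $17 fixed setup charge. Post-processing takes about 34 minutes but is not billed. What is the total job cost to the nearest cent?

$844.16

Machine cost: 27.2 × 28.8 → $783.36.
Material charge = 20 × 2190/1000, so $43.80.
Total = 783.36 + 43.80 + 17 = $844.16.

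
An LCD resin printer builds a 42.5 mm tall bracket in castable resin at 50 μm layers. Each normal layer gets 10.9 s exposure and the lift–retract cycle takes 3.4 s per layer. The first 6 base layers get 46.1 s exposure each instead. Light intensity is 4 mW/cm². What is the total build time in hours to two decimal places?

3.44 hours

Layers = ⌈42.5/0.05⌉ = 850.
Bottom layers = 6 × (46.1 + 3.4), so 297 s.
Normal layers = 844 × (10.9 + 3.4) = 12069.2 s.
Sum: 297 + 12069.2 = 12366.2 s → 3.44 hours.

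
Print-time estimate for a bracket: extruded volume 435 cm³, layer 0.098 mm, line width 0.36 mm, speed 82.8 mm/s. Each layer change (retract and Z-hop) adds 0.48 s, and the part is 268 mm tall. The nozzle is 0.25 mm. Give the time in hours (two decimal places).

Bead cross-section = 0.098 × 0.36, so 0.03528 mm².
Path length: 435000 mm³ / 0.03528 mm² → 12329932 mm.
Print-move time: 12329932 / 82.8 → 148912.2 s.
Layers = ⌈268/0.098⌉ = 2735.
Z-hop total = 2735 × 0.48 = 1312.8 s.
Total = 148912.2 + 1312.8 = 150225 s = 41.73 hours.

41.73 hours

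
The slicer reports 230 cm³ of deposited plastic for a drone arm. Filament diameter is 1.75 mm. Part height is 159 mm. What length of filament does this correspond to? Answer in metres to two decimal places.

95.62 m

A = π r² = π × 0.875² = 2.4053 mm².
L = 230000 mm³ / 2.4053 mm² = 95622.17 mm, i.e. 95.62 m.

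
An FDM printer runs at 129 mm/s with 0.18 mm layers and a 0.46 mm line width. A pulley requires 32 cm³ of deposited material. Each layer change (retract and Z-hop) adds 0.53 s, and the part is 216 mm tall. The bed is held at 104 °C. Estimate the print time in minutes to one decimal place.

Bead cross-section = 0.18 × 0.46 = 0.0828 mm².
Path length: 32000 mm³ / 0.0828 mm² → 386473.4 mm.
Time extruding: 386473.4 / 129 → 2995.9 s.
Layers = ⌈216/0.18⌉ = 1200.
Layer-change overhead = 1200 × 0.53 = 636 s.
Total = 2995.9 + 636 = 3631.9 s = 60.5 minutes.

60.5 minutes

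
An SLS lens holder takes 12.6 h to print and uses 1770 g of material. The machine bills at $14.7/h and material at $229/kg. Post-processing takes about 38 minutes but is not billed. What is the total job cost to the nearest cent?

$590.55

Machine cost = 14.7 × 12.6, so $185.22.
Material cost: 229 × 1770/1000 → $405.33.
Job cost: 185.22 + 405.33 = $590.55.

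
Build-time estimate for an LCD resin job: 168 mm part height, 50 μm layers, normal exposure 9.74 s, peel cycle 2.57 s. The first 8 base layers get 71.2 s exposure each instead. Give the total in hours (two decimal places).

11.63 hours

Number of layers: 168 / 0.05 → 3360 (rounded up).
Bottom layers = 8 × (71.2 + 2.57), so 590.16 s.
Remaining layers = 3352 × (9.74 + 2.57), so 41263.12 s.
Total = 590.16 + 41263.12 = 41853.28 s = 11.63 hours.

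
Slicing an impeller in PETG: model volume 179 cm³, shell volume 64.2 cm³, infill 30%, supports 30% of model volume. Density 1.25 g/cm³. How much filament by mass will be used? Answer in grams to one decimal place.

190.4 g

Infill region = 179 − 64.2, so 114.8 cm³.
Deposited infill = 0.30 × 114.8 = 34.44 cm³.
Support: 0.30 × 179 → 53.7 cm³.
Deposited volume = 64.2 + 34.44 + 53.7 = 152.34 cm³.
Mass: 152.34 × 1.25 → 190.425 g.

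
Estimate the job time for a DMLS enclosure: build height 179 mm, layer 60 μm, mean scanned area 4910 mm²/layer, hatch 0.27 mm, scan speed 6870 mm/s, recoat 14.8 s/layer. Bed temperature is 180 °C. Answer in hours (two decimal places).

Layer count = ceil(179 / 0.06) = 2984.
Scan path per layer = 4910 / 0.27, so 18185.2 mm.
Laser time per layer: 18185.2 / 6870 → 2.647 s.
Time per layer = 2.647 + 14.8, so 17.447 s.
Build time = 2984 × 17.447 = 52061.848 s = 14.46 hours.

14.46 hours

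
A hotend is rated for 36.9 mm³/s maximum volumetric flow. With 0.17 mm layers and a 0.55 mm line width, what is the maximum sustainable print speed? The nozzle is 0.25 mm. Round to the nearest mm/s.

395 mm/s

Extrusion cross-section: 0.17 × 0.55 → 0.0935 mm².
Max speed = 36.9 / 0.0935 = 394.65 ≈ 395 mm/s.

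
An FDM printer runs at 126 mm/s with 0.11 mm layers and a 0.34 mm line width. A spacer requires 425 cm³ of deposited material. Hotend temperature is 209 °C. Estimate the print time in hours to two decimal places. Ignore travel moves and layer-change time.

Extrusion cross-section = 0.11 × 0.34, so 0.0374 mm².
Total extruded path = 425000/0.0374 = 11363636.4 mm.
Extrusion time: 11363636.4 / 126 → 90187.6 s.
That's 90187.6 s → 25.05 hours.

25.05 hours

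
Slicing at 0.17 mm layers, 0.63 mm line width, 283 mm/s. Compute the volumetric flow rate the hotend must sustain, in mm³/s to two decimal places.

A: 0.17 × 0.63 → 0.1071 mm².
Q = v·A = 283 × 0.1071 = 30.31 mm³/s.

30.31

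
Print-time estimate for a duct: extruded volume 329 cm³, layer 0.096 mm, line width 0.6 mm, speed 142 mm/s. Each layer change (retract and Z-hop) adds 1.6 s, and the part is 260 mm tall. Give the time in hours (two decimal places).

12.38 hours

Bead cross-section: 0.096 × 0.6 → 0.0576 mm².
Toolpath length = 329 cm³ / 0.0576 mm² = 329000 / 0.0576 = 5711805.6 mm.
Print-move time = 5711805.6 / 142, so 40224 s.
Layer count = ceil(260 / 0.096) = 2709.
Non-print overhead: 2709 × 1.6 → 4334.4 s.
Total = 40224 + 4334.4 = 44558.4 s = 12.38 hours.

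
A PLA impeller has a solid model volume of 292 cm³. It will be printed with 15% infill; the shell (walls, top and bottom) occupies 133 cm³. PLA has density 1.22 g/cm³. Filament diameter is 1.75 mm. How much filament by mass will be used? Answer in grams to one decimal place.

191.4 g

Volume inside the shell: 292 − 133 → 159 cm³.
Infill deposited = 0.15 × 159, so 23.85 cm³.
Total extruded = 133 + 23.85, so 156.85 cm³.
Mass = 156.85 × 1.22, so 191.357 g.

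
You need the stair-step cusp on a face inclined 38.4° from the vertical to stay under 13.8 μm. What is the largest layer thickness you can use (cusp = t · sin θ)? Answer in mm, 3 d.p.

0.022 mm

Layer height = cusp / sin(38.4°) = 0.0138 / 0.6211 = 0.022 mm.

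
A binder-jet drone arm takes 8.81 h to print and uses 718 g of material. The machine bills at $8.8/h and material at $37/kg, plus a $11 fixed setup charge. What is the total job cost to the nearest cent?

Machine cost: 8.8 × 8.81 → $77.528.
Material charge: 37 × 718/1000 → $26.566.
Adding setup: 77.528 + 26.566 + 11 → 115.094 ≈ $115.09.

$115.09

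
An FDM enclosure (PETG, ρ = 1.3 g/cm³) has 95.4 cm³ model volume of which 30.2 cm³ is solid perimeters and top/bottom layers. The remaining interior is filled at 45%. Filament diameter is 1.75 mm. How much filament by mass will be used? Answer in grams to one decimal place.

Volume inside the shell = 95.4 − 30.2, so 65.2 cm³.
Deposited infill = 0.45 × 65.2 = 29.34 cm³.
Deposited volume = 30.2 + 29.34, so 59.54 cm³.
Mass = 59.54 × 1.3, so 77.402 g.

77.4 g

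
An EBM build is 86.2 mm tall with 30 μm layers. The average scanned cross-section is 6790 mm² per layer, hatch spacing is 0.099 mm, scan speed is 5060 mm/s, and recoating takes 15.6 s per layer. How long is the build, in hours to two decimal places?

Number of layers: 86.2 / 0.03 → 2874 (rounded up).
Scan path per layer: 6790 / 0.099 → 68585.9 mm.
Beam time per layer: 68585.9 / 5060 → 13.5545 s.
Per-layer time: 13.5545 + 15.6 → 29.1545 s.
2874 layers × 29.1545 s/layer = 83790.033 s, i.e. 23.28 hours.

23.28 hours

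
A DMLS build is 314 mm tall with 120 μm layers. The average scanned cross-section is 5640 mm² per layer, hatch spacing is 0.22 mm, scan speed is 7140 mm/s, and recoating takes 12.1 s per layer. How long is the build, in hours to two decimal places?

Number of layers: 314 / 0.12 → 2617 (rounded up).
Scan path per layer = 5640 / 0.22 = 25636.4 mm.
Scan time per layer = 25636.4 / 7140 = 3.5905 s.
Time per layer = 3.5905 + 12.1, so 15.6905 s.
Build time = 2617 × 15.6905 = 41062.0385 s = 11.41 hours.

11.41 hours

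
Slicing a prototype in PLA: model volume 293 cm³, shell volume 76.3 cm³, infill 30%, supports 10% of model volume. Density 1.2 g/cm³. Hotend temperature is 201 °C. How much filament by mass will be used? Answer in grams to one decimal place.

204.7 g

Volume inside the shell = 293 − 76.3, so 216.7 cm³.
Infill volume = 0.30 × 216.7 = 65.01 cm³.
Support = 0.10 × 293, so 29.3 cm³.
Total extruded: 76.3 + 65.01 + 29.3 → 170.61 cm³.
Mass = 170.61 × 1.2 = 204.732 g.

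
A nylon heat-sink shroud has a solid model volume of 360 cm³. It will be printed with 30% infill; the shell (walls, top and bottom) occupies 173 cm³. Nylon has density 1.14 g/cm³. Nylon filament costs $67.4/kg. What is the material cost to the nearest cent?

Infill region = 360 − 173, so 187 cm³.
Infill volume = 0.30 × 187 = 56.1 cm³.
Total printed volume = 173 + 56.1 = 229.1 cm³.
Mass = 229.1 × 1.14 = 261.174 g.
At $67.4/kg: 261.174/1000 × 67.4 = $17.60.

$17.60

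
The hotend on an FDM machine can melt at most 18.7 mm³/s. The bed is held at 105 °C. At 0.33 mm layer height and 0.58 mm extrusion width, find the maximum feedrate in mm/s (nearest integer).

98 mm/s

A = 0.33 × 0.58 = 0.1914 mm².
Max speed = 18.7 / 0.1914 = 97.70 ≈ 98 mm/s.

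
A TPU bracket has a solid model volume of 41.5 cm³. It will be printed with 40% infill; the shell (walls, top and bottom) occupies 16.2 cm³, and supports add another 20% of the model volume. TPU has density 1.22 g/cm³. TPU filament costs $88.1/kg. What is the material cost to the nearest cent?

Interior volume = 41.5 − 16.2 = 25.3 cm³.
Infill deposited = 0.40 × 25.3, so 10.12 cm³.
Support: 0.20 × 41.5 → 8.3 cm³.
Deposited volume = 16.2 + 10.12 + 8.3 = 34.62 cm³.
Mass: 34.62 × 1.22 → 42.2364 g.
Cost = 42.2364 g / 1000 × $88.1/kg = $3.72.

$3.72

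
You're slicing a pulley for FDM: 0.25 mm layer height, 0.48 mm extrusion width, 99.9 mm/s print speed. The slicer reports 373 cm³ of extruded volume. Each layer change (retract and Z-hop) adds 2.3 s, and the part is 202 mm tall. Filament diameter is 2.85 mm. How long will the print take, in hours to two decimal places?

Line area = 0.25 × 0.48, so 0.12 mm².
Total extruded path = 373000/0.12 = 3108333.3 mm.
Extrusion time = 3108333.3 / 99.9 = 31114.4 s.
Layers = ⌈202/0.25⌉ = 808.
Z-hop total = 808 × 2.3, so 1858.4 s.
Total = 31114.4 + 1858.4 = 32972.8 s = 9.16 hours.

9.16 hours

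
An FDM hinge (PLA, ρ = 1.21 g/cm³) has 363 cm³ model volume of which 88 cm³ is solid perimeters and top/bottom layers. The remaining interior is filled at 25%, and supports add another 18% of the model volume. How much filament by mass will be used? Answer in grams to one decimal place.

Interior volume = 363 − 88, so 275 cm³.
Deposited infill: 0.25 × 275 → 68.75 cm³.
Support = 0.18 × 363, so 65.34 cm³.
Total printed volume = 88 + 68.75 + 65.34 = 222.09 cm³.
Mass = 222.09 × 1.21 = 268.7289 g.

268.7 g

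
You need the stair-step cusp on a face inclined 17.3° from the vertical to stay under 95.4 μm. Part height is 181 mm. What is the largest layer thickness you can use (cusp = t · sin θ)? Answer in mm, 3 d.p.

0.321 mm

t = h_c / sin θ = 0.0954 / 0.2974 = 0.321 mm.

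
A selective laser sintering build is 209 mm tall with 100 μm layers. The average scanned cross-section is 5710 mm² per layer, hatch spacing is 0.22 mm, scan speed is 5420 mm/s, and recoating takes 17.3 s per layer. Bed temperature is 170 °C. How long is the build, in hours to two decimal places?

12.82 hours

Layers = ⌈209/0.1⌉ = 2090.
Hatch length per layer = 5710 / 0.22, so 25954.5 mm.
Per-layer scan time = 25954.5 / 5420 = 4.7887 s.
Time per layer = 4.7887 + 17.3 = 22.0887 s.
2090 layers × 22.0887 s/layer = 46165.383 s, i.e. 12.82 hours.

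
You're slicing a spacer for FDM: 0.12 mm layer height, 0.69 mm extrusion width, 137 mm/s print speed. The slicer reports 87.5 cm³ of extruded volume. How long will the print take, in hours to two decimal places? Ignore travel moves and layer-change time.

2.14 hours

Line area: 0.12 × 0.69 → 0.0828 mm².
Path length: 87500 mm³ / 0.0828 mm² → 1056763.3 mm.
Time extruding: 1056763.3 / 137 → 7713.6 s.
7713.6 s = 2.14 hours.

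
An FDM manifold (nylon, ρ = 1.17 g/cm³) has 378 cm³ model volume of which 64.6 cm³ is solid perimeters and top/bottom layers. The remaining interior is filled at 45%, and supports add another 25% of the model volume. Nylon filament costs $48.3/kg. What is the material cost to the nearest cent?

Interior volume: 378 − 64.6 → 313.4 cm³.
Infill volume = 0.45 × 313.4, so 141.03 cm³.
Support: 0.25 × 378 → 94.5 cm³.
Total extruded: 64.6 + 141.03 + 94.5 → 300.13 cm³.
Mass: 300.13 × 1.17 → 351.1521 g.
Cost = 351.1521 g / 1000 × $48.3/kg = $16.96.

$16.96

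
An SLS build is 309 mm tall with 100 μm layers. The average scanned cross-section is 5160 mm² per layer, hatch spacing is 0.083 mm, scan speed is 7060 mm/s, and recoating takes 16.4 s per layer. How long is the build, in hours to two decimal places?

21.63 hours

Layers = ⌈309/0.1⌉ = 3090.
Scan path per layer = 5160 / 0.083, so 62168.7 mm.
Laser time per layer = 62168.7 / 7060 = 8.8058 s.
Time per layer = 8.8058 + 16.4, so 25.2058 s.
3090 layers × 25.2058 s/layer = 77885.922 s, i.e. 21.63 hours.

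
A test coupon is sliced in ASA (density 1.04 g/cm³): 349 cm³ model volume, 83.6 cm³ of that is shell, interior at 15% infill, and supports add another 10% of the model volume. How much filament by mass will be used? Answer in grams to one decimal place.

Volume inside the shell = 349 − 83.6 = 265.4 cm³.
Infill volume = 0.15 × 265.4, so 39.81 cm³.
Support = 0.10 × 349, so 34.9 cm³.
Total extruded: 83.6 + 39.81 + 34.9 → 158.31 cm³.
Mass = 158.31 × 1.04, so 164.6424 g.

164.6 g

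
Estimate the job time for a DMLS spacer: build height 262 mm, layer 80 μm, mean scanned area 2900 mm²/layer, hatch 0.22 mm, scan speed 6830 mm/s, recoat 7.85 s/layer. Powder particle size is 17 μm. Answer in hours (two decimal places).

Number of layers: 262 / 0.08 → 3275 (rounded up).
Hatch length per layer = 2900 / 0.22 = 13181.8 mm.
Laser time per layer = 13181.8 / 6830 = 1.93 s.
Layer cycle: 1.93 + 7.85 → 9.78 s.
Total: 3275 × 9.78 s = 32029.5 s → 8.90 hours.

8.90 hours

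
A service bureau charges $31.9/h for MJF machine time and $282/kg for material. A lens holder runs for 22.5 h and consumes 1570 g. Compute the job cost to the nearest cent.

$1160.49

Time charge: 31.9 × 22.5 → $717.75.
Material cost = 282 × 1570/1000, so $442.74.
Job cost: 717.75 + 442.74 = $1160.49.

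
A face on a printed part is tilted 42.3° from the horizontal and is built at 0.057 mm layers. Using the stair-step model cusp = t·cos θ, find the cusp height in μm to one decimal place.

cos(42.3°) = 0.7396, so cusp = 0.057 × 0.7396 = 0.042157 mm → 42.2 μm.

42.2 μm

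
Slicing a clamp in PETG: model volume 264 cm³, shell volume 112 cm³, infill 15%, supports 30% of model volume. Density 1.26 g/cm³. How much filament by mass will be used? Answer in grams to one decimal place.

269.6 g

Interior volume = 264 − 112 = 152 cm³.
Infill volume = 0.15 × 152 = 22.8 cm³.
Support = 0.30 × 264, so 79.2 cm³.
Total extruded = 112 + 22.8 + 79.2 = 214 cm³.
Mass: 214 × 1.26 → 269.64 g.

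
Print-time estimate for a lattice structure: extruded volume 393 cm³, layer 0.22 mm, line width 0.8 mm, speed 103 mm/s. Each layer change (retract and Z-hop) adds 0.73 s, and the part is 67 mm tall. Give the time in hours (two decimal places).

Line area = 0.22 × 0.8, so 0.176 mm².
Total extruded path = 393000/0.176 = 2232954.5 mm.
Print-move time: 2232954.5 / 103 → 21679.2 s.
Number of layers: 67 / 0.22 → 305 (rounded up).
Z-hop total: 305 × 0.73 → 222.65 s.
Total = 21679.2 + 222.65 = 21901.85 s = 6.08 hours.

6.08 hours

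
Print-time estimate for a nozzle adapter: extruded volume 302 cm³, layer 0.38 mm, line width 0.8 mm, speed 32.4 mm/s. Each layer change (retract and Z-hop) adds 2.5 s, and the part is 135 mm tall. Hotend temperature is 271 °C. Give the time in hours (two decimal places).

Bead cross-section: 0.38 × 0.8 → 0.304 mm².
Toolpath length = 302 cm³ / 0.304 mm² = 302000 / 0.304 = 993421.1 mm.
Print-move time = 993421.1 / 32.4 = 30661.1 s.
Number of layers: 135 / 0.38 → 356 (rounded up).
Non-print overhead = 356 × 2.5, so 890 s.
Altogether 30661.1 + 890 = 31551.1 s, i.e. 8.76 hours.

8.76 hours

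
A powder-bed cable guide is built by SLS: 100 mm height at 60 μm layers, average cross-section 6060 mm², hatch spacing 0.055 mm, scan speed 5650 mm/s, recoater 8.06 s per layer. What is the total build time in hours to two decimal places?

12.76 hours

Layer count = ceil(100 / 0.06) = 1667.
Per-layer scan distance = 6060 / 0.055, so 110181.8 mm.
Scan time per layer = 110181.8 / 5650 = 19.5012 s.
Time per layer = 19.5012 + 8.06, so 27.5612 s.
Build time = 1667 × 27.5612 = 45944.5204 s = 12.76 hours.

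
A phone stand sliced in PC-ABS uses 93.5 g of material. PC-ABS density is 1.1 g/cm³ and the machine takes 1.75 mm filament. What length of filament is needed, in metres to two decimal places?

35.34 m

Volume = 93.5 g / 1.1 g·cm⁻³ = 85 cm³ = 85000 mm³.
A = π r² = π × 0.875² = 2.4053 mm².
Length = 85000 / 2.4053 = 35338.63 mm = 35.34 m.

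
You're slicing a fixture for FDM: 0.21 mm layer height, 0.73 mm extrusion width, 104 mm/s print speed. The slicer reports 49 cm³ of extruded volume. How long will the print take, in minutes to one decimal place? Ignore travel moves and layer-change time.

51.2 minutes

Extrusion cross-section = 0.21 × 0.73 = 0.1533 mm².
Total extruded path = 49000/0.1533 = 319634.7 mm.
Time extruding = 319634.7 / 104, so 3073.4 s.
That's 3073.4 s → 51.2 minutes.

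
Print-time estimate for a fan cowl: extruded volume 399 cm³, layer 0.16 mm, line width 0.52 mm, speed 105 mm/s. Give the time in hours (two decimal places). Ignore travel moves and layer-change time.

Bead cross-section = 0.16 × 0.52, so 0.0832 mm².
Total extruded path = 399000/0.0832 = 4795673.1 mm.
Print-move time: 4795673.1 / 105 → 45673.1 s.
That's 45673.1 s → 12.69 hours.

12.69 hours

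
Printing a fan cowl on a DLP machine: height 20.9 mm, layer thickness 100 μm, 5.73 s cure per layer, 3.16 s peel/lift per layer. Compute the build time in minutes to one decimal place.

31.0 minutes

Number of layers: 20.9 / 0.1 → 209 (rounded up).
Each layer takes = 5.73 + 3.16 = 8.89 s.
Total = 209 × 8.89 = 1858.01 s = 31.0 minutes.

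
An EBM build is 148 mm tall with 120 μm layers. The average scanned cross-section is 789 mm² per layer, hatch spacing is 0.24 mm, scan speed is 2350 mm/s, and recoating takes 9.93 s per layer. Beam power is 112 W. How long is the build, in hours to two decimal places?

Number of layers: 148 / 0.12 → 1234 (rounded up).
Per-layer scan distance = 789 / 0.24 = 3287.5 mm.
Beam time per layer = 3287.5 / 2350 = 1.3989 s.
Layer cycle: 1.3989 + 9.93 → 11.3289 s.
Total: 1234 × 11.3289 s = 13979.8626 s → 3.88 hours.

3.88 hours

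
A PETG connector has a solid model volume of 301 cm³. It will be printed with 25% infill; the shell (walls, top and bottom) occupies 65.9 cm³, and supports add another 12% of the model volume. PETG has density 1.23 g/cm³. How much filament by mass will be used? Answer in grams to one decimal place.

197.8 g

Interior volume: 301 − 65.9 → 235.1 cm³.
Infill deposited = 0.25 × 235.1, so 58.775 cm³.
Support = 0.12 × 301 = 36.12 cm³.
Total extruded: 65.9 + 58.775 + 36.12 → 160.795 cm³.
Mass = 160.795 × 1.23 = 197.77785 g.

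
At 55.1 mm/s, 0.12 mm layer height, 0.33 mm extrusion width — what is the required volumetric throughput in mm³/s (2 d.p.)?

Extrusion cross-section = 0.12 × 0.33, so 0.0396 mm².
Volumetric flow = 55.1 × 0.0396 = 2.18 mm³/s.

2.18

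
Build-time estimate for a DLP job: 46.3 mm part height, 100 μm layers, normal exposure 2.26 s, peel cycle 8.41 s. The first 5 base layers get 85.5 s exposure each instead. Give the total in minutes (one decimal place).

Number of layers: 46.3 / 0.1 → 463 (rounded up).
Base layers: 5 × (85.5 + 8.41) → 469.55 s.
Regular layers = 458 × (2.26 + 8.41) = 4886.86 s.
Sum: 469.55 + 4886.86 = 5356.41 s → 89.3 minutes.

89.3 minutes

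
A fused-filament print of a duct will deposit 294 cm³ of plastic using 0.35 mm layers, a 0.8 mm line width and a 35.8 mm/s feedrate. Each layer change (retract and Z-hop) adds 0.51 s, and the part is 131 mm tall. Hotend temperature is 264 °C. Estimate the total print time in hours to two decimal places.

Extrusion cross-section = 0.35 × 0.8, so 0.28 mm².
Toolpath length = 294 cm³ / 0.28 mm² = 294000 / 0.28 = 1050000 mm.
Extrusion time = 1050000 / 35.8 = 29329.6 s.
Number of layers: 131 / 0.35 → 375 (rounded up).
Non-print overhead: 375 × 0.51 → 191.25 s.
Total = 29329.6 + 191.25 = 29520.85 s = 8.20 hours.

8.20 hours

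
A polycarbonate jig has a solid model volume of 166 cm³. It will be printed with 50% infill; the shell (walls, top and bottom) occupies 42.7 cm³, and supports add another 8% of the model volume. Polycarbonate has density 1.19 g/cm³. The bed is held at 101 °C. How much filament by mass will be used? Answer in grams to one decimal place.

140.0 g

Interior volume = 166 − 42.7, so 123.3 cm³.
Infill volume = 0.50 × 123.3 = 61.65 cm³.
Support = 0.08 × 166 = 13.28 cm³.
Total extruded = 42.7 + 61.65 + 13.28, so 117.63 cm³.
Mass = 117.63 × 1.19 = 139.9797 g.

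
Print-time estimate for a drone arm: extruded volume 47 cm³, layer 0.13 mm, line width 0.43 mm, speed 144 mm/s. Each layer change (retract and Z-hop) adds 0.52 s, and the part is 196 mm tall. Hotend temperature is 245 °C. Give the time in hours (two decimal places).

Line area = 0.13 × 0.43 = 0.0559 mm².
Total extruded path = 47000/0.0559 = 840787.1 mm.
Time extruding: 840787.1 / 144 → 5838.8 s.
Layer count = ceil(196 / 0.13) = 1508.
Z-hop total = 1508 × 0.52 = 784.16 s.
Altogether 5838.8 + 784.16 = 6622.96 s, i.e. 1.84 hours.

1.84 hours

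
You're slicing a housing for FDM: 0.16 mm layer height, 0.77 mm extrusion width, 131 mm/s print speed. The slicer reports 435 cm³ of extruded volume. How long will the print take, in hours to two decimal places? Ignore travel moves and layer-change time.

7.49 hours

Line area: 0.16 × 0.77 → 0.1232 mm².
Toolpath length = 435 cm³ / 0.1232 mm² = 435000 / 0.1232 = 3530844.2 mm.
Print-move time: 3530844.2 / 131 → 26953 s.
26953 s = 7.49 hours.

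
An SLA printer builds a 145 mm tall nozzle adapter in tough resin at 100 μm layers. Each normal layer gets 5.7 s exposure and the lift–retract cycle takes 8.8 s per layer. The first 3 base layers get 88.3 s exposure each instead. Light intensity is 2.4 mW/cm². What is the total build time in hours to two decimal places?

Number of layers: 145 / 0.1 → 1450 (rounded up).
Base layers: 3 × (88.3 + 8.8) → 291.3 s.
Normal layers: 1447 × (5.7 + 8.8) → 20981.5 s.
Total = 291.3 + 20981.5 = 21272.8 s = 5.91 hours.

5.91 hours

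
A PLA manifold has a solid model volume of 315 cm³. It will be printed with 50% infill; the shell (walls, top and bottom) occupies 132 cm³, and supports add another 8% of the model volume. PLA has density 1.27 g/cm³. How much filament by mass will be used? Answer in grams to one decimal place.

315.8 g

Interior volume = 315 − 132, so 183 cm³.
Deposited infill: 0.50 × 183 → 91.5 cm³.
Support: 0.08 × 315 → 25.2 cm³.
Total extruded = 132 + 91.5 + 25.2 = 248.7 cm³.
Mass = 248.7 × 1.27, so 315.849 g.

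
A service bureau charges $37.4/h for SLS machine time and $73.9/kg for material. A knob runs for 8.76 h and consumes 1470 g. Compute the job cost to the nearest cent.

Machine-time cost: 37.4 × 8.76 → $327.624.
Material cost = 73.9 × 1470/1000, so $108.633.
Job cost: 327.624 + 108.633 = 436.257 ≈ $436.26.

$436.26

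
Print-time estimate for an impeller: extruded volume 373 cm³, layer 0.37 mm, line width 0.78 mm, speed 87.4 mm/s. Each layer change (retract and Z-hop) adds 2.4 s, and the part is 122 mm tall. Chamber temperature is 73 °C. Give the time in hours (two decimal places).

4.33 hours

Line area = 0.37 × 0.78, so 0.2886 mm².
Path length: 373000 mm³ / 0.2886 mm² → 1292446.3 mm.
Print-move time = 1292446.3 / 87.4, so 14787.7 s.
Layer count = ceil(122 / 0.37) = 330.
Layer-change overhead: 330 × 2.4 → 792 s.
Altogether 14787.7 + 792 = 15579.7 s, i.e. 4.33 hours.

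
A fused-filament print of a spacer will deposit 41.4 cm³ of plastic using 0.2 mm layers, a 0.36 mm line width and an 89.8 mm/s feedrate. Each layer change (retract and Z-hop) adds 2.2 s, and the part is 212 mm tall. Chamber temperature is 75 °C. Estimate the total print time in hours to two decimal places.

2.43 hours

Bead cross-section = 0.2 × 0.36, so 0.072 mm².
Total extruded path = 41400/0.072 = 575000 mm.
Extrusion time = 575000 / 89.8, so 6403.1 s.
Layer count = ceil(212 / 0.2) = 1060.
Non-print overhead: 1060 × 2.2 → 2332 s.
Total = 6403.1 + 2332 = 8735.1 s = 2.43 hours.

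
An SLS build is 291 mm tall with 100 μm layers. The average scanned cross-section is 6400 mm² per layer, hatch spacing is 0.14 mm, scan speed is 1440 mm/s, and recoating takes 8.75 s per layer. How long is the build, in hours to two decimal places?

32.73 hours

Number of layers: 291 / 0.1 → 2910 (rounded up).
Scan path per layer: 6400 / 0.14 → 45714.3 mm.
Laser time per layer: 45714.3 / 1440 → 31.746 s.
Time per layer = 31.746 + 8.75, so 40.496 s.
Build time = 2910 × 40.496 = 117843.36 s = 32.73 hours.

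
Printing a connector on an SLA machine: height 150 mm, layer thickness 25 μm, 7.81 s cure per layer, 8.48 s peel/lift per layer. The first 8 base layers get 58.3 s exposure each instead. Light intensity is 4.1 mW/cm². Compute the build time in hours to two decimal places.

Number of layers: 150 / 0.025 → 6000 (rounded up).
Base layers = 8 × (58.3 + 8.48), so 534.24 s.
Regular layers = 5992 × (7.81 + 8.48) = 97609.68 s.
Total = 534.24 + 97609.68 = 98143.92 s = 27.26 hours.

27.26 hours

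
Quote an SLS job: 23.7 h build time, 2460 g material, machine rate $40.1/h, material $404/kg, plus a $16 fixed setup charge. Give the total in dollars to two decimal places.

Time charge = 40.1 × 23.7, so $950.37.
Material charge: 404 × 2460/1000 → $993.84.
Adding setup: 950.37 + 993.84 + 16 → $1960.21.

$1960.21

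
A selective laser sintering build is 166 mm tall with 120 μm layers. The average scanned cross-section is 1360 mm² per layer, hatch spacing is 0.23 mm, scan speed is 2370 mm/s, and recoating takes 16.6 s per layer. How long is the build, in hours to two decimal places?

Layers = ⌈166/0.12⌉ = 1384.
Per-layer scan distance = 1360 / 0.23, so 5913 mm.
Scan time per layer = 5913 / 2370, so 2.4949 s.
Layer cycle = 2.4949 + 16.6 = 19.0949 s.
Total: 1384 × 19.0949 s = 26427.3416 s → 7.34 hours.

7.34 hours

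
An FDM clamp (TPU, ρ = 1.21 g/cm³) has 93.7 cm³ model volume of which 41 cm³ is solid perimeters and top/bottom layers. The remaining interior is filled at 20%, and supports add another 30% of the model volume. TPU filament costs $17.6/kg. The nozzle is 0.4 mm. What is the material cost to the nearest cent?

Infill region = 93.7 − 41 = 52.7 cm³.
Infill volume = 0.20 × 52.7, so 10.54 cm³.
Support: 0.30 × 93.7 → 28.11 cm³.
Total printed volume: 41 + 10.54 + 28.11 → 79.65 cm³.
Mass: 79.65 × 1.21 → 96.3765 g.
At $17.6/kg: 96.3765/1000 × 17.6 = $1.70.

$1.70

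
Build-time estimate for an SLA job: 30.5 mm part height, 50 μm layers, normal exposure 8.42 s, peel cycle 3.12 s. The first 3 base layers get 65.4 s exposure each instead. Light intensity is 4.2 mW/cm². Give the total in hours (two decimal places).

Layer count = ceil(30.5 / 0.05) = 610.
Base layers: 3 × (65.4 + 3.12) → 205.56 s.
Remaining layers = 607 × (8.42 + 3.12), so 7004.78 s.
Sum: 205.56 + 7004.78 = 7210.34 s → 2.00 hours.

2.00 hours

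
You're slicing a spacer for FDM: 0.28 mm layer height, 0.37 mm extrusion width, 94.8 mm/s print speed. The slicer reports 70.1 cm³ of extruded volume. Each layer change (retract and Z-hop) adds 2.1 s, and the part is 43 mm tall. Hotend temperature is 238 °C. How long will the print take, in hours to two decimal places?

Bead cross-section = 0.28 × 0.37, so 0.1036 mm².
Toolpath length = 70.1 cm³ / 0.1036 mm² = 70100 / 0.1036 = 676640.9 mm.
Extrusion time = 676640.9 / 94.8, so 7137.6 s.
Number of layers: 43 / 0.28 → 154 (rounded up).
Layer-change overhead: 154 × 2.1 → 323.4 s.
Total = 7137.6 + 323.4 = 7461 s = 2.07 hours.

2.07 hours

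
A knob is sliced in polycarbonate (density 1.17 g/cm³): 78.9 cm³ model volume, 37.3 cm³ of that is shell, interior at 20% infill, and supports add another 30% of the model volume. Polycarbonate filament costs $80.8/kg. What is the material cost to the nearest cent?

Interior volume = 78.9 − 37.3, so 41.6 cm³.
Deposited infill = 0.20 × 41.6 = 8.32 cm³.
Support = 0.30 × 78.9 = 23.67 cm³.
Deposited volume = 37.3 + 8.32 + 23.67, so 69.29 cm³.
Mass: 69.29 × 1.17 → 81.0693 g.
At $80.8/kg: 81.0693/1000 × 80.8 = $6.55.

$6.55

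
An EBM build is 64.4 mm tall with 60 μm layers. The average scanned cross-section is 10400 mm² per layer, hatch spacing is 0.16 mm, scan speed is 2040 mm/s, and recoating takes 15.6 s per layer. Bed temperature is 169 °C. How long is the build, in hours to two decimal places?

Number of layers: 64.4 / 0.06 → 1074 (rounded up).
Per-layer scan distance = 10400 / 0.16, so 65000 mm.
Scan time per layer: 65000 / 2040 → 31.8627 s.
Time per layer: 31.8627 + 15.6 → 47.4627 s.
Build time = 1074 × 47.4627 = 50974.9398 s = 14.16 hours.

14.16 hours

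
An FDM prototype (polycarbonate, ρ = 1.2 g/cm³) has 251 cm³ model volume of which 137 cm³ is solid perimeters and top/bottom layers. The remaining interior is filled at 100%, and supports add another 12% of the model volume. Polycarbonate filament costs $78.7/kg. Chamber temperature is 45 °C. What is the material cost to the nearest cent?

$26.55

Volume inside the shell = 251 − 137, so 114 cm³.
Infill deposited = 1.00 × 114, so 114 cm³.
Support = 0.12 × 251 = 30.12 cm³.
Total extruded: 137 + 114 + 30.12 → 281.12 cm³.
Mass: 281.12 × 1.2 → 337.344 g.
At $78.7/kg: 337.344/1000 × 78.7 = $26.55.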